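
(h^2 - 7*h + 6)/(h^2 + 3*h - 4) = (h - 6)/(h + 4)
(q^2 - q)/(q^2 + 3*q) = (q - 1)/(q + 3)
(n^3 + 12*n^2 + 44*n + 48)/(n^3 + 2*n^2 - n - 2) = (n^2 + 10*n + 24)/(n^2 - 1)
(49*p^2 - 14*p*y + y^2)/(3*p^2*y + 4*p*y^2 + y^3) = (49*p^2 - 14*p*y + y^2)/(y*(3*p^2 + 4*p*y + y^2))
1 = 1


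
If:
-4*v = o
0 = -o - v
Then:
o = 0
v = 0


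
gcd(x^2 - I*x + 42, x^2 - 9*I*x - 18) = 1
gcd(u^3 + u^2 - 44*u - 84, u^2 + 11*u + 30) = u + 6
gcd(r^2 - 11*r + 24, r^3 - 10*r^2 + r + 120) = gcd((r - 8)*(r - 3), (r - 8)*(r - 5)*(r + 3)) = r - 8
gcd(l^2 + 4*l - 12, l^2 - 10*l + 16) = l - 2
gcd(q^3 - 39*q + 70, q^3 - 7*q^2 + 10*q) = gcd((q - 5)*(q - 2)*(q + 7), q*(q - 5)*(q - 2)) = q^2 - 7*q + 10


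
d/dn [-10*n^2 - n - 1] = -20*n - 1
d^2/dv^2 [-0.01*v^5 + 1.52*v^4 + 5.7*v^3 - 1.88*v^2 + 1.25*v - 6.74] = -0.2*v^3 + 18.24*v^2 + 34.2*v - 3.76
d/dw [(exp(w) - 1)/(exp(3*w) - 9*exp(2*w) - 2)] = (3*(1 - exp(w))*(exp(w) - 6)*exp(w) + exp(3*w) - 9*exp(2*w) - 2)*exp(w)/(-exp(3*w) + 9*exp(2*w) + 2)^2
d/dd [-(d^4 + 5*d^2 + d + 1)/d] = -3*d^2 - 5 + d^(-2)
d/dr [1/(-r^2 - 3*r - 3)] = (2*r + 3)/(r^2 + 3*r + 3)^2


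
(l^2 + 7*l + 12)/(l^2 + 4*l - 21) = (l^2 + 7*l + 12)/(l^2 + 4*l - 21)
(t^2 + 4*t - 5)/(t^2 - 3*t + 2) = (t + 5)/(t - 2)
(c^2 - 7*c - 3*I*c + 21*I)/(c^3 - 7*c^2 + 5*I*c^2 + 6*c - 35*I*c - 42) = (c - 3*I)/(c^2 + 5*I*c + 6)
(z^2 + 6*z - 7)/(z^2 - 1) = (z + 7)/(z + 1)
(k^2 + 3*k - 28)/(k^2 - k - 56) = (k - 4)/(k - 8)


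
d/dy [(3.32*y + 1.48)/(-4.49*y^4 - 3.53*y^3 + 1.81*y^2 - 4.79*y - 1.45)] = (44.7204*y^4 + 50.02*y^3 + 9.664*y^2 - 5.3576*y + 2.2752)/(20.1601*y^8 + 31.6994*y^7 - 3.7929*y^6 + 30.2356*y^5 + 50.1145*y^4 - 7.1028*y^3 + 17.6951*y^2 + 13.891*y + 2.1025)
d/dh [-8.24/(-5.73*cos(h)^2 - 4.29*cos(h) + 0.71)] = (94.4304*cos(h) + 35.3496)*sin(h)/(5.73*cos(h)^2 + 4.29*cos(h) - 0.71)^2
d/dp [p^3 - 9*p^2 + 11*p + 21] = 3*p^2 - 18*p + 11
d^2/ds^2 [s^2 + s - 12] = 2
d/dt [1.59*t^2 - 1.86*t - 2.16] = 3.18*t - 1.86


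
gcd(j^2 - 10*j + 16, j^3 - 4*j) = j - 2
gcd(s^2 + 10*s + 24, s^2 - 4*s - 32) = s + 4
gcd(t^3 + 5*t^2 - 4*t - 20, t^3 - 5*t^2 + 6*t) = t - 2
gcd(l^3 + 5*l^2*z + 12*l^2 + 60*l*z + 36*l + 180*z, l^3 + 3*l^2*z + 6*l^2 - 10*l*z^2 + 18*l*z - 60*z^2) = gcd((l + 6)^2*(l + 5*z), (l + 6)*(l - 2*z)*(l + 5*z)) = l^2 + 5*l*z + 6*l + 30*z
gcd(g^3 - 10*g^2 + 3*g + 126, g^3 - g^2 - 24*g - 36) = g^2 - 3*g - 18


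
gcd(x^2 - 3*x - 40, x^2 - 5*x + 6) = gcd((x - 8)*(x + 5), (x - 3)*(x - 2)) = 1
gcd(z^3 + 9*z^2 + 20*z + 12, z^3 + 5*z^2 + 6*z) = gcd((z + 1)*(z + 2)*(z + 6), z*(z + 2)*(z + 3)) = z + 2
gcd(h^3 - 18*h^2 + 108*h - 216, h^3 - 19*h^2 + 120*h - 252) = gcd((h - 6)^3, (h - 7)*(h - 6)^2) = h^2 - 12*h + 36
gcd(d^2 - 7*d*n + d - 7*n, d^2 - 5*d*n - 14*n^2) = d - 7*n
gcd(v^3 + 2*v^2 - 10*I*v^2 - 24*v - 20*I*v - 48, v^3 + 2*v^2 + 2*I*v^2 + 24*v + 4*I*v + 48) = v^2 + v*(2 - 4*I) - 8*I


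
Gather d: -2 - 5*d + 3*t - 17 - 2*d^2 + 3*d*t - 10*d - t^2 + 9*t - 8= -2*d^2 + d*(3*t - 15) - t^2 + 12*t - 27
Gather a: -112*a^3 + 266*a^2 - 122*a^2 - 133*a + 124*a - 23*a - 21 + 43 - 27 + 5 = -112*a^3 + 144*a^2 - 32*a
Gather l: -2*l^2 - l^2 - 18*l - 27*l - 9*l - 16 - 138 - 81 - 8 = -3*l^2 - 54*l - 243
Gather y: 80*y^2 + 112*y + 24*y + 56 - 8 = 80*y^2 + 136*y + 48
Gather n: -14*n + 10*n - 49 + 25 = -4*n - 24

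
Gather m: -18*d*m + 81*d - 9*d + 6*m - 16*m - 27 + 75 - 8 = 72*d + m*(-18*d - 10) + 40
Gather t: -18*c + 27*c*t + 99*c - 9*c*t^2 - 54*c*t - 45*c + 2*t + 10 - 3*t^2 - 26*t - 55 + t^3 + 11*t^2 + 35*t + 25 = 36*c + t^3 + t^2*(8 - 9*c) + t*(11 - 27*c) - 20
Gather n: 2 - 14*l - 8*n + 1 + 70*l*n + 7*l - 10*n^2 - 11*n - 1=-7*l - 10*n^2 + n*(70*l - 19) + 2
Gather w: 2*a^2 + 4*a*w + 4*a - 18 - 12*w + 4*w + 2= 2*a^2 + 4*a + w*(4*a - 8) - 16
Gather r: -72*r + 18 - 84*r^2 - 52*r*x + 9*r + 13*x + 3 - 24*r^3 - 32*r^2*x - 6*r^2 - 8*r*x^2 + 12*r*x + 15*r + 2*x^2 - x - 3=-24*r^3 + r^2*(-32*x - 90) + r*(-8*x^2 - 40*x - 48) + 2*x^2 + 12*x + 18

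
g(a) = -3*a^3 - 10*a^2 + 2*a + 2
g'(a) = -9*a^2 - 20*a + 2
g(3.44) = -231.58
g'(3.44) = -173.30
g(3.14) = -183.19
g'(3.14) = -149.54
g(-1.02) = -7.26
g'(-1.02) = 13.04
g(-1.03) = -7.39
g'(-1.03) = 13.05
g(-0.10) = 1.70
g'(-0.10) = 3.91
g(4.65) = -506.56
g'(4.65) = -285.60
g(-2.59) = -18.14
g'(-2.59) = -6.57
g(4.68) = -515.17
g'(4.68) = -288.72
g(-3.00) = -13.00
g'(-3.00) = -19.00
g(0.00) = 2.00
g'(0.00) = 2.00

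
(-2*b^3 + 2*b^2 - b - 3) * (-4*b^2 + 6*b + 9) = 8*b^5 - 20*b^4 - 2*b^3 + 24*b^2 - 27*b - 27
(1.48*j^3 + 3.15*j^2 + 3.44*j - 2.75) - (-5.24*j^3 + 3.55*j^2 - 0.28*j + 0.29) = 6.72*j^3 - 0.4*j^2 + 3.72*j - 3.04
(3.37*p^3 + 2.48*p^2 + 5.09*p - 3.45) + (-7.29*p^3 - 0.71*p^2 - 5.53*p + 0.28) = -3.92*p^3 + 1.77*p^2 - 0.44*p - 3.17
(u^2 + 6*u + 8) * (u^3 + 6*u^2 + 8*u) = u^5 + 12*u^4 + 52*u^3 + 96*u^2 + 64*u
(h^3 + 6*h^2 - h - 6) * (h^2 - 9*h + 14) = h^5 - 3*h^4 - 41*h^3 + 87*h^2 + 40*h - 84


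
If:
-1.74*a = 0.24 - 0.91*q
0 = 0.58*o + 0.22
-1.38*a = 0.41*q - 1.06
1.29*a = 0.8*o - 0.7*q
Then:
No Solution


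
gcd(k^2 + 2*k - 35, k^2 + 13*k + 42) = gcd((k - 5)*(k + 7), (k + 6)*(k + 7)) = k + 7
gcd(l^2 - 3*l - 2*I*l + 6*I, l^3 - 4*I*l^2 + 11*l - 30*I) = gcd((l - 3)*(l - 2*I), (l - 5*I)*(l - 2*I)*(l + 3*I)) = l - 2*I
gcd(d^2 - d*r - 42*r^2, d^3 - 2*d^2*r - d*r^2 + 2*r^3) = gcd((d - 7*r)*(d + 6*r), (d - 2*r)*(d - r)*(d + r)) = 1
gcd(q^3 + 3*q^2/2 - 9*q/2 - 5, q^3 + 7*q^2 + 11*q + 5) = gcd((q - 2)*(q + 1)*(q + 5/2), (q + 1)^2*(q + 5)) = q + 1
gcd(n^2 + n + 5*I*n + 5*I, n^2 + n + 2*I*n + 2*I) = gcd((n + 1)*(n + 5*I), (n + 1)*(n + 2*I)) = n + 1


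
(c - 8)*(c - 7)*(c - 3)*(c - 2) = c^4 - 20*c^3 + 137*c^2 - 370*c + 336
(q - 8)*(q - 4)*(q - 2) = q^3 - 14*q^2 + 56*q - 64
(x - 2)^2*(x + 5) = x^3 + x^2 - 16*x + 20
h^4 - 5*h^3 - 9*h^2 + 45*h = h*(h - 5)*(h - 3)*(h + 3)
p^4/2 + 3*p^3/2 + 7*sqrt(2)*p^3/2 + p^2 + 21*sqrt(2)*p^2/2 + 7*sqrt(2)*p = p*(p/2 + 1)*(p + 1)*(p + 7*sqrt(2))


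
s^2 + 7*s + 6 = (s + 1)*(s + 6)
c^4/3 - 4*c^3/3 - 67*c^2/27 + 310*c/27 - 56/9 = (c/3 + 1)*(c - 4)*(c - 7/3)*(c - 2/3)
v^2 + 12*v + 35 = (v + 5)*(v + 7)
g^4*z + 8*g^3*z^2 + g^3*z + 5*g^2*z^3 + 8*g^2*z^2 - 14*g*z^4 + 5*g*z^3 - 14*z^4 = (g - z)*(g + 2*z)*(g + 7*z)*(g*z + z)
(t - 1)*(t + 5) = t^2 + 4*t - 5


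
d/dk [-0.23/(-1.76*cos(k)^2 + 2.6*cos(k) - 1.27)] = (0.8096*cos(k) - 0.598)*sin(k)/(1.76*cos(k)^2 - 2.6*cos(k) + 1.27)^2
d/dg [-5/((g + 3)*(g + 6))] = 5*(2*g + 9)/((g + 3)^2*(g + 6)^2)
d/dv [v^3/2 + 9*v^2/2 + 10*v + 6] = 3*v^2/2 + 9*v + 10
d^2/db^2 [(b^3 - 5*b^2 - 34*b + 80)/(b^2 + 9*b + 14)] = 12*(13*b^3 + 138*b^2 + 696*b + 1444)/(b^6 + 27*b^5 + 285*b^4 + 1485*b^3 + 3990*b^2 + 5292*b + 2744)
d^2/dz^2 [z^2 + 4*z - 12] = 2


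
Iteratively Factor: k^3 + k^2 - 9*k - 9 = (k + 1)*(k^2 - 9) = (k + 1)*(k + 3)*(k - 3)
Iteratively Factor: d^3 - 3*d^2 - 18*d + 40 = (d + 4)*(d^2 - 7*d + 10) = (d - 5)*(d + 4)*(d - 2)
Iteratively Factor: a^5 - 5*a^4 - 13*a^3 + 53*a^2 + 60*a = (a - 5)*(a^4 - 13*a^2 - 12*a) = (a - 5)*(a + 1)*(a^3 - a^2 - 12*a) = a*(a - 5)*(a + 1)*(a^2 - a - 12) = a*(a - 5)*(a - 4)*(a + 1)*(a + 3)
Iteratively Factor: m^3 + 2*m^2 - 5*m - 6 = (m + 3)*(m^2 - m - 2) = (m + 1)*(m + 3)*(m - 2)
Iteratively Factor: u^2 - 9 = (u + 3)*(u - 3)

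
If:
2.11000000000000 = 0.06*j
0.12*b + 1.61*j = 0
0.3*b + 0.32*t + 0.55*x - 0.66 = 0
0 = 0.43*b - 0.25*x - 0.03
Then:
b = -471.82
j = 35.17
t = 1839.42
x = -811.65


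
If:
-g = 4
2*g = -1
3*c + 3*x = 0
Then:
No Solution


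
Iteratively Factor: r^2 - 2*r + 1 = (r - 1)*(r - 1)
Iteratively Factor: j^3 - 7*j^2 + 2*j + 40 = (j - 4)*(j^2 - 3*j - 10) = (j - 4)*(j + 2)*(j - 5)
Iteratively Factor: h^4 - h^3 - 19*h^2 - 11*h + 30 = (h + 2)*(h^3 - 3*h^2 - 13*h + 15) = (h + 2)*(h + 3)*(h^2 - 6*h + 5) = (h - 5)*(h + 2)*(h + 3)*(h - 1)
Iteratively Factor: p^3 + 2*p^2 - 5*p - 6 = (p - 2)*(p^2 + 4*p + 3) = (p - 2)*(p + 3)*(p + 1)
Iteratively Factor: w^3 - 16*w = (w + 4)*(w^2 - 4*w) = w*(w + 4)*(w - 4)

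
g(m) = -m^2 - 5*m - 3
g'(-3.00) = 1.00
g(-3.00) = 3.00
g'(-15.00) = 25.00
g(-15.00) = -153.00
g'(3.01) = -11.02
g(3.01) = -27.11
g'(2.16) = -9.32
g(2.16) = -18.47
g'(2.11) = -9.22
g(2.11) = -18.00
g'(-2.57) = 0.14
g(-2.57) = 3.25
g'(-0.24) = -4.52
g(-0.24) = -1.86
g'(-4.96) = 4.92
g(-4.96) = -2.80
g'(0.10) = -5.20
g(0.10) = -3.51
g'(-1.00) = -3.00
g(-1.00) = 1.00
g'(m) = -2*m - 5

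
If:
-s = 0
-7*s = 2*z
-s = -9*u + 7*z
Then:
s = 0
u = 0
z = 0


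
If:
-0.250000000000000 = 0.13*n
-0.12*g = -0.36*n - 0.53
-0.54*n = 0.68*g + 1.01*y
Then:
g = -1.35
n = -1.92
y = 1.94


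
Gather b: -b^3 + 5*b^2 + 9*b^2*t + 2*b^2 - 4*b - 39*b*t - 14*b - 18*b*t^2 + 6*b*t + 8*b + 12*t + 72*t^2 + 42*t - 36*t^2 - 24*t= -b^3 + b^2*(9*t + 7) + b*(-18*t^2 - 33*t - 10) + 36*t^2 + 30*t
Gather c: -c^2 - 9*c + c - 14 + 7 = -c^2 - 8*c - 7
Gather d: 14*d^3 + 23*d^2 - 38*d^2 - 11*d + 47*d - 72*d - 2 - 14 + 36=14*d^3 - 15*d^2 - 36*d + 20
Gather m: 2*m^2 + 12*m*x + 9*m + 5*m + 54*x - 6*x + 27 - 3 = 2*m^2 + m*(12*x + 14) + 48*x + 24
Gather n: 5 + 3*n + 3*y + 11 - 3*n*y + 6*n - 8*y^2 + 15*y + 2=n*(9 - 3*y) - 8*y^2 + 18*y + 18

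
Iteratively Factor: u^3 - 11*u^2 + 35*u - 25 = (u - 1)*(u^2 - 10*u + 25) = (u - 5)*(u - 1)*(u - 5)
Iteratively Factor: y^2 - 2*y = (y)*(y - 2)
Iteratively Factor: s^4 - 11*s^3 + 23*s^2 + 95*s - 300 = (s - 5)*(s^3 - 6*s^2 - 7*s + 60) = (s - 5)*(s - 4)*(s^2 - 2*s - 15) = (s - 5)^2*(s - 4)*(s + 3)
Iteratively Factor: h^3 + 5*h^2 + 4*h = (h)*(h^2 + 5*h + 4) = h*(h + 1)*(h + 4)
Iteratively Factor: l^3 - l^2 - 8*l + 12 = (l - 2)*(l^2 + l - 6) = (l - 2)^2*(l + 3)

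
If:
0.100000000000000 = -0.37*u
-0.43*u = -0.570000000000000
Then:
No Solution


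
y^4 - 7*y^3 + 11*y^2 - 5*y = y*(y - 5)*(y - 1)^2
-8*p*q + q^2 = q*(-8*p + q)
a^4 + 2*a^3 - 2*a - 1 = (a - 1)*(a + 1)^3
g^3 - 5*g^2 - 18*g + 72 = (g - 6)*(g - 3)*(g + 4)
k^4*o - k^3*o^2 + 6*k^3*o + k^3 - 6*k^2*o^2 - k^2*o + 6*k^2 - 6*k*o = k*(k + 6)*(k - o)*(k*o + 1)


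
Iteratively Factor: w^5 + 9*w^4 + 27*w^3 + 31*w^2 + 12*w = (w)*(w^4 + 9*w^3 + 27*w^2 + 31*w + 12) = w*(w + 3)*(w^3 + 6*w^2 + 9*w + 4) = w*(w + 1)*(w + 3)*(w^2 + 5*w + 4) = w*(w + 1)^2*(w + 3)*(w + 4)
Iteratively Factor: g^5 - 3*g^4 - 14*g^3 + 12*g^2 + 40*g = (g + 2)*(g^4 - 5*g^3 - 4*g^2 + 20*g) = (g - 5)*(g + 2)*(g^3 - 4*g) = (g - 5)*(g - 2)*(g + 2)*(g^2 + 2*g) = g*(g - 5)*(g - 2)*(g + 2)*(g + 2)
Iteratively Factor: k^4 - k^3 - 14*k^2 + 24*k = (k + 4)*(k^3 - 5*k^2 + 6*k) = (k - 3)*(k + 4)*(k^2 - 2*k) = k*(k - 3)*(k + 4)*(k - 2)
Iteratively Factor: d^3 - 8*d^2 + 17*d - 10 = (d - 5)*(d^2 - 3*d + 2) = (d - 5)*(d - 2)*(d - 1)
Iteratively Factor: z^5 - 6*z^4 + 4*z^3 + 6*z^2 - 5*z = (z - 1)*(z^4 - 5*z^3 - z^2 + 5*z) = (z - 5)*(z - 1)*(z^3 - z) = (z - 5)*(z - 1)^2*(z^2 + z) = (z - 5)*(z - 1)^2*(z + 1)*(z)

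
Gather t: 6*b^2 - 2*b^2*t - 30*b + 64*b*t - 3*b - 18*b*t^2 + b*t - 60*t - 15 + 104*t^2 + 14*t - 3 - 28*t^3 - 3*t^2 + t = 6*b^2 - 33*b - 28*t^3 + t^2*(101 - 18*b) + t*(-2*b^2 + 65*b - 45) - 18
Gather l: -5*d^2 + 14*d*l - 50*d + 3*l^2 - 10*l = -5*d^2 - 50*d + 3*l^2 + l*(14*d - 10)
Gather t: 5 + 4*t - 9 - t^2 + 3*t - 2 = -t^2 + 7*t - 6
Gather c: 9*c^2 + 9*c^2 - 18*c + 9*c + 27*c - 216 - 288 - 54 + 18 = 18*c^2 + 18*c - 540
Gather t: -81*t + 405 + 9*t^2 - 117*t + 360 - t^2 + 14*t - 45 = 8*t^2 - 184*t + 720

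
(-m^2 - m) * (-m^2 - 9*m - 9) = m^4 + 10*m^3 + 18*m^2 + 9*m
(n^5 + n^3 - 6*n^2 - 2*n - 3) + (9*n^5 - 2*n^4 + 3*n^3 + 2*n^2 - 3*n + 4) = 10*n^5 - 2*n^4 + 4*n^3 - 4*n^2 - 5*n + 1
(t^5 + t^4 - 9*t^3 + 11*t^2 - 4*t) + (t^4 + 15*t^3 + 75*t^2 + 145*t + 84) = t^5 + 2*t^4 + 6*t^3 + 86*t^2 + 141*t + 84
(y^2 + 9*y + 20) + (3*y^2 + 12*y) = 4*y^2 + 21*y + 20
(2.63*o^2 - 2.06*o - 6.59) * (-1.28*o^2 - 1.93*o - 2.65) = -3.3664*o^4 - 2.4391*o^3 + 5.4415*o^2 + 18.1777*o + 17.4635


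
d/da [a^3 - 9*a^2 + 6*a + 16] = 3*a^2 - 18*a + 6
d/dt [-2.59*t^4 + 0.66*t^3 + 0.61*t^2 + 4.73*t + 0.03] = -10.36*t^3 + 1.98*t^2 + 1.22*t + 4.73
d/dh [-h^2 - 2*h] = -2*h - 2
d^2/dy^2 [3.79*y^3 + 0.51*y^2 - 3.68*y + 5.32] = 22.74*y + 1.02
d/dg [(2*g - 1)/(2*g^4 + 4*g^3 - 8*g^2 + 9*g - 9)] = (-12*g^4 - 8*g^3 + 28*g^2 - 16*g - 9)/(4*g^8 + 16*g^7 - 16*g^6 - 28*g^5 + 100*g^4 - 216*g^3 + 225*g^2 - 162*g + 81)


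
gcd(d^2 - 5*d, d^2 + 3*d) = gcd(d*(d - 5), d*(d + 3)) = d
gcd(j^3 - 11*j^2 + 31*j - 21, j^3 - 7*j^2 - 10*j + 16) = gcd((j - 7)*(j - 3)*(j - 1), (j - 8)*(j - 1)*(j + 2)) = j - 1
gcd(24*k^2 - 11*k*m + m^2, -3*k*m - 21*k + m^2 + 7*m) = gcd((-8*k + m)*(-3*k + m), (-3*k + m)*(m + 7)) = 3*k - m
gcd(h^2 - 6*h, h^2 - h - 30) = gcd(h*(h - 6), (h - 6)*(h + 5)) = h - 6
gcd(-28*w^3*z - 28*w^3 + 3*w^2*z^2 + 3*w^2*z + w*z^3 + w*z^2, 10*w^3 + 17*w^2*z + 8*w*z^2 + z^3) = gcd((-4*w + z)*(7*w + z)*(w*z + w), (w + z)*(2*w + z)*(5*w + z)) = 1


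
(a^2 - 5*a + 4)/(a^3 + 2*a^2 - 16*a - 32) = (a - 1)/(a^2 + 6*a + 8)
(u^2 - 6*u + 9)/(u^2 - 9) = (u - 3)/(u + 3)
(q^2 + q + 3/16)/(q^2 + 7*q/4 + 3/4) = (q + 1/4)/(q + 1)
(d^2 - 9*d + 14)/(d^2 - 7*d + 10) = (d - 7)/(d - 5)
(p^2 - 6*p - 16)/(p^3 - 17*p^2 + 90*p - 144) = (p + 2)/(p^2 - 9*p + 18)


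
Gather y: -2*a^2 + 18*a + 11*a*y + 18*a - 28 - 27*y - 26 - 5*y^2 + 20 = -2*a^2 + 36*a - 5*y^2 + y*(11*a - 27) - 34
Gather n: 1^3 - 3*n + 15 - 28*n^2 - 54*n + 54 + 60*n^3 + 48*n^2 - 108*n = 60*n^3 + 20*n^2 - 165*n + 70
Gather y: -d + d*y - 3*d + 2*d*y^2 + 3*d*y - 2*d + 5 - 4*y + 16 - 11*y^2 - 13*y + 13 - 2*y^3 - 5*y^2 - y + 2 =-6*d - 2*y^3 + y^2*(2*d - 16) + y*(4*d - 18) + 36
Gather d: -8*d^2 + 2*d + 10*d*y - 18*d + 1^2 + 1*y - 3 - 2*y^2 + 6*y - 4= -8*d^2 + d*(10*y - 16) - 2*y^2 + 7*y - 6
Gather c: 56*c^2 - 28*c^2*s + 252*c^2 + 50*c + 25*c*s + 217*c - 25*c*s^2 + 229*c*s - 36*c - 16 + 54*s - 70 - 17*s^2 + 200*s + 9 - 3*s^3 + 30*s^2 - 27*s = c^2*(308 - 28*s) + c*(-25*s^2 + 254*s + 231) - 3*s^3 + 13*s^2 + 227*s - 77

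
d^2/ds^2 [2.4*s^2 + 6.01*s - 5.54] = 4.80000000000000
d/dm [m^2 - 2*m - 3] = 2*m - 2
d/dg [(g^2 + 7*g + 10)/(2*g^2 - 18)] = (-7*g^2 - 38*g - 63)/(2*(g^4 - 18*g^2 + 81))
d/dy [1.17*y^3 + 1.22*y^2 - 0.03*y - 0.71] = 3.51*y^2 + 2.44*y - 0.03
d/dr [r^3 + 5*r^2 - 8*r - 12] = 3*r^2 + 10*r - 8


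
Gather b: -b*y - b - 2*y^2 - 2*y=b*(-y - 1) - 2*y^2 - 2*y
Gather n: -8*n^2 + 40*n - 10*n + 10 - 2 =-8*n^2 + 30*n + 8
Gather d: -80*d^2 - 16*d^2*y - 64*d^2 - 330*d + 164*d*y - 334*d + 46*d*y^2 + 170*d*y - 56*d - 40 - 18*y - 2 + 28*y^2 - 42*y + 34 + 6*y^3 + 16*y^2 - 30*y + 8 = d^2*(-16*y - 144) + d*(46*y^2 + 334*y - 720) + 6*y^3 + 44*y^2 - 90*y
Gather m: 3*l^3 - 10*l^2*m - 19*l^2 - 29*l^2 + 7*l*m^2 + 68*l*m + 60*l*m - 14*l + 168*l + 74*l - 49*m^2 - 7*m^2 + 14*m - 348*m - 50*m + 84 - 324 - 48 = 3*l^3 - 48*l^2 + 228*l + m^2*(7*l - 56) + m*(-10*l^2 + 128*l - 384) - 288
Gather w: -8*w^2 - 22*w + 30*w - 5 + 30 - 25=-8*w^2 + 8*w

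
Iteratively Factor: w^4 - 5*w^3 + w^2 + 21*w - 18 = (w + 2)*(w^3 - 7*w^2 + 15*w - 9) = (w - 1)*(w + 2)*(w^2 - 6*w + 9) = (w - 3)*(w - 1)*(w + 2)*(w - 3)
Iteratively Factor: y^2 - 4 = (y - 2)*(y + 2)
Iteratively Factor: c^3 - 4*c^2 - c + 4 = (c + 1)*(c^2 - 5*c + 4) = (c - 4)*(c + 1)*(c - 1)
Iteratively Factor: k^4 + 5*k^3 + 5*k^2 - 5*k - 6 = (k - 1)*(k^3 + 6*k^2 + 11*k + 6) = (k - 1)*(k + 3)*(k^2 + 3*k + 2) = (k - 1)*(k + 2)*(k + 3)*(k + 1)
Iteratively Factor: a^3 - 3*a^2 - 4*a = (a)*(a^2 - 3*a - 4) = a*(a + 1)*(a - 4)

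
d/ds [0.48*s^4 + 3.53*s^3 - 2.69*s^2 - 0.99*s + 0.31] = 1.92*s^3 + 10.59*s^2 - 5.38*s - 0.99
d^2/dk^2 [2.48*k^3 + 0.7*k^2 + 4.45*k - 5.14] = 14.88*k + 1.4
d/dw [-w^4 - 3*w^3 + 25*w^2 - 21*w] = -4*w^3 - 9*w^2 + 50*w - 21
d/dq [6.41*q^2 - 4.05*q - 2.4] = 12.82*q - 4.05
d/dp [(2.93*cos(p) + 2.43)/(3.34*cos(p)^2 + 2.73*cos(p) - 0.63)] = (9.7862*cos(p)^2 + 16.2324*cos(p) + 8.4798)*sin(p)/(11.1556*cos(p)^4 + 18.2364*cos(p)^3 + 3.2445*cos(p)^2 - 3.4398*cos(p) + 0.3969)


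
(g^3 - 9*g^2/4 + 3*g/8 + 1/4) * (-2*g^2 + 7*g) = -2*g^5 + 23*g^4/2 - 33*g^3/2 + 17*g^2/8 + 7*g/4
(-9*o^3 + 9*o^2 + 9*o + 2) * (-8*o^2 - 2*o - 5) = 72*o^5 - 54*o^4 - 45*o^3 - 79*o^2 - 49*o - 10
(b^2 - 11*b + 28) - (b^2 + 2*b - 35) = 63 - 13*b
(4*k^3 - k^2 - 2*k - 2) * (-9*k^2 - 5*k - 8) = -36*k^5 - 11*k^4 - 9*k^3 + 36*k^2 + 26*k + 16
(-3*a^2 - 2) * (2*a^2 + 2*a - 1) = -6*a^4 - 6*a^3 - a^2 - 4*a + 2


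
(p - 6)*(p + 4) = p^2 - 2*p - 24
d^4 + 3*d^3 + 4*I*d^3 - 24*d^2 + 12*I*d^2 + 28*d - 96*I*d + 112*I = (d - 2)^2*(d + 7)*(d + 4*I)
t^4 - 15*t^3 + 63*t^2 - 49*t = t*(t - 7)^2*(t - 1)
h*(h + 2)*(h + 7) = h^3 + 9*h^2 + 14*h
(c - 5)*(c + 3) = c^2 - 2*c - 15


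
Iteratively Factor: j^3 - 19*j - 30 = (j + 3)*(j^2 - 3*j - 10) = (j - 5)*(j + 3)*(j + 2)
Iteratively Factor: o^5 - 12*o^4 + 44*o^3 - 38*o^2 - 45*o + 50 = (o - 2)*(o^4 - 10*o^3 + 24*o^2 + 10*o - 25) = (o - 2)*(o - 1)*(o^3 - 9*o^2 + 15*o + 25) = (o - 5)*(o - 2)*(o - 1)*(o^2 - 4*o - 5) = (o - 5)*(o - 2)*(o - 1)*(o + 1)*(o - 5)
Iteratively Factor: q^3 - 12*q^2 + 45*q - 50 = (q - 5)*(q^2 - 7*q + 10) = (q - 5)^2*(q - 2)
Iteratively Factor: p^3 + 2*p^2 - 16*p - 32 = (p - 4)*(p^2 + 6*p + 8) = (p - 4)*(p + 2)*(p + 4)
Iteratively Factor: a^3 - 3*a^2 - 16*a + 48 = (a + 4)*(a^2 - 7*a + 12) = (a - 3)*(a + 4)*(a - 4)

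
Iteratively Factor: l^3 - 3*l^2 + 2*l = (l - 1)*(l^2 - 2*l) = (l - 2)*(l - 1)*(l)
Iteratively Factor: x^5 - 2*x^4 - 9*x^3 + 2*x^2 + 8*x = (x - 1)*(x^4 - x^3 - 10*x^2 - 8*x) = x*(x - 1)*(x^3 - x^2 - 10*x - 8) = x*(x - 1)*(x + 2)*(x^2 - 3*x - 4) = x*(x - 1)*(x + 1)*(x + 2)*(x - 4)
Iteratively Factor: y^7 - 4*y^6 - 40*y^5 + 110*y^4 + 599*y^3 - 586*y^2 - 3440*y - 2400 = (y - 5)*(y^6 + y^5 - 35*y^4 - 65*y^3 + 274*y^2 + 784*y + 480) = (y - 5)*(y - 4)*(y^5 + 5*y^4 - 15*y^3 - 125*y^2 - 226*y - 120) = (y - 5)*(y - 4)*(y + 2)*(y^4 + 3*y^3 - 21*y^2 - 83*y - 60) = (y - 5)*(y - 4)*(y + 2)*(y + 3)*(y^3 - 21*y - 20) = (y - 5)^2*(y - 4)*(y + 2)*(y + 3)*(y^2 + 5*y + 4) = (y - 5)^2*(y - 4)*(y + 1)*(y + 2)*(y + 3)*(y + 4)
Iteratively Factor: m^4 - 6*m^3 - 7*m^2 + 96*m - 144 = (m - 4)*(m^3 - 2*m^2 - 15*m + 36) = (m - 4)*(m - 3)*(m^2 + m - 12) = (m - 4)*(m - 3)^2*(m + 4)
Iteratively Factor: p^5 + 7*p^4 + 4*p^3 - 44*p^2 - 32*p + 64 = (p + 4)*(p^4 + 3*p^3 - 8*p^2 - 12*p + 16) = (p + 4)^2*(p^3 - p^2 - 4*p + 4) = (p - 2)*(p + 4)^2*(p^2 + p - 2) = (p - 2)*(p + 2)*(p + 4)^2*(p - 1)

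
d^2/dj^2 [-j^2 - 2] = -2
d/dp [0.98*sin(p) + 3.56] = 0.98*cos(p)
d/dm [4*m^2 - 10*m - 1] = 8*m - 10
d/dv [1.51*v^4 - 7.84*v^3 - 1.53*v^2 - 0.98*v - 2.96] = 6.04*v^3 - 23.52*v^2 - 3.06*v - 0.98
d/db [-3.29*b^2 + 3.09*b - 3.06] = 3.09 - 6.58*b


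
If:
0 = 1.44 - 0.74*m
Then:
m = 1.95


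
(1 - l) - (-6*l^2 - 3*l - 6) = 6*l^2 + 2*l + 7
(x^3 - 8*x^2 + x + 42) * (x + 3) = x^4 - 5*x^3 - 23*x^2 + 45*x + 126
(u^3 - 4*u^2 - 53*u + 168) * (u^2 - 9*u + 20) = u^5 - 13*u^4 + 3*u^3 + 565*u^2 - 2572*u + 3360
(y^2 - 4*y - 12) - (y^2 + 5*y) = -9*y - 12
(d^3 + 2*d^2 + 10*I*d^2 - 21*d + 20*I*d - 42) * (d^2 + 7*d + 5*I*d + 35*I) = d^5 + 9*d^4 + 15*I*d^4 - 57*d^3 + 135*I*d^3 - 639*d^2 + 105*I*d^2 - 994*d - 945*I*d - 1470*I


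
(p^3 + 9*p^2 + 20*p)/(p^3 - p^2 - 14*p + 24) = p*(p + 5)/(p^2 - 5*p + 6)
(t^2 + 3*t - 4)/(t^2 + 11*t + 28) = (t - 1)/(t + 7)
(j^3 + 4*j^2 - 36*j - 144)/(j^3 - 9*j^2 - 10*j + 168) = (j + 6)/(j - 7)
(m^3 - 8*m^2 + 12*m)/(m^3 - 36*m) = (m - 2)/(m + 6)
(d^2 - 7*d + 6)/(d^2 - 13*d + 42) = (d - 1)/(d - 7)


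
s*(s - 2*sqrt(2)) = s^2 - 2*sqrt(2)*s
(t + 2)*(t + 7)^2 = t^3 + 16*t^2 + 77*t + 98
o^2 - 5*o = o*(o - 5)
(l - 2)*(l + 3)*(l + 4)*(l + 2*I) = l^4 + 5*l^3 + 2*I*l^3 - 2*l^2 + 10*I*l^2 - 24*l - 4*I*l - 48*I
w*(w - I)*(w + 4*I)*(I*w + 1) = I*w^4 - 2*w^3 + 7*I*w^2 + 4*w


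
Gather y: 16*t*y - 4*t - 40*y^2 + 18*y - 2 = -4*t - 40*y^2 + y*(16*t + 18) - 2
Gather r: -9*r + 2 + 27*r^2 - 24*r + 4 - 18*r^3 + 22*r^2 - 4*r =-18*r^3 + 49*r^2 - 37*r + 6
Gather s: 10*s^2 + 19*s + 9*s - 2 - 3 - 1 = 10*s^2 + 28*s - 6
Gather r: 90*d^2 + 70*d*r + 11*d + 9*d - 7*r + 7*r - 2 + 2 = 90*d^2 + 70*d*r + 20*d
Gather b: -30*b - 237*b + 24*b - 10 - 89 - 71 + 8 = -243*b - 162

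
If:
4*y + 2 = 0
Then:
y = -1/2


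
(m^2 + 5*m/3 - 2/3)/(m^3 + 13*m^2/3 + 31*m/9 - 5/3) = 3*(m + 2)/(3*m^2 + 14*m + 15)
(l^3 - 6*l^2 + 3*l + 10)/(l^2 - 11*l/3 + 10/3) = 3*(l^2 - 4*l - 5)/(3*l - 5)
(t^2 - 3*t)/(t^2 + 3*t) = (t - 3)/(t + 3)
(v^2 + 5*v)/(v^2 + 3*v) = (v + 5)/(v + 3)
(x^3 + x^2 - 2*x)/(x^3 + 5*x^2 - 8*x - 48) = x*(x^2 + x - 2)/(x^3 + 5*x^2 - 8*x - 48)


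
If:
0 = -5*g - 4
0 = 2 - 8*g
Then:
No Solution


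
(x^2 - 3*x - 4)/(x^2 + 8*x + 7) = (x - 4)/(x + 7)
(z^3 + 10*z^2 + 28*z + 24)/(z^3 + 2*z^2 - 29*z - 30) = (z^2 + 4*z + 4)/(z^2 - 4*z - 5)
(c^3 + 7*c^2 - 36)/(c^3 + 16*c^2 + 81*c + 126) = (c - 2)/(c + 7)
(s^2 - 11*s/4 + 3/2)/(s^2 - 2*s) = (s - 3/4)/s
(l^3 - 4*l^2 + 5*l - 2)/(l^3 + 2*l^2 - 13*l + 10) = (l - 1)/(l + 5)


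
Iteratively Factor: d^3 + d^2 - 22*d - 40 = (d - 5)*(d^2 + 6*d + 8) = (d - 5)*(d + 2)*(d + 4)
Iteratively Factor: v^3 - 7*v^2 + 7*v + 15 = (v + 1)*(v^2 - 8*v + 15) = (v - 5)*(v + 1)*(v - 3)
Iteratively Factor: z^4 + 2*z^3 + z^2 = (z)*(z^3 + 2*z^2 + z) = z*(z + 1)*(z^2 + z) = z*(z + 1)^2*(z)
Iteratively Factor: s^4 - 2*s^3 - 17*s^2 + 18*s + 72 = (s + 2)*(s^3 - 4*s^2 - 9*s + 36) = (s + 2)*(s + 3)*(s^2 - 7*s + 12) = (s - 4)*(s + 2)*(s + 3)*(s - 3)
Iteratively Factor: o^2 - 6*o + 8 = (o - 4)*(o - 2)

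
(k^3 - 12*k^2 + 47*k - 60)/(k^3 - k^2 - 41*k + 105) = (k - 4)/(k + 7)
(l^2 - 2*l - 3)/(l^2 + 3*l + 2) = (l - 3)/(l + 2)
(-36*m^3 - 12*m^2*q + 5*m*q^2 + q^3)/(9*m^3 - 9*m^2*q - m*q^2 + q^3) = (12*m^2 + 8*m*q + q^2)/(-3*m^2 + 2*m*q + q^2)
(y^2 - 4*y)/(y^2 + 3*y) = (y - 4)/(y + 3)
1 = 1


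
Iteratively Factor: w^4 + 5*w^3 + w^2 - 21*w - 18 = (w - 2)*(w^3 + 7*w^2 + 15*w + 9) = (w - 2)*(w + 3)*(w^2 + 4*w + 3) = (w - 2)*(w + 1)*(w + 3)*(w + 3)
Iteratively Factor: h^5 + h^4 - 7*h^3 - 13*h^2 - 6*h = (h - 3)*(h^4 + 4*h^3 + 5*h^2 + 2*h) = (h - 3)*(h + 1)*(h^3 + 3*h^2 + 2*h) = (h - 3)*(h + 1)*(h + 2)*(h^2 + h) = h*(h - 3)*(h + 1)*(h + 2)*(h + 1)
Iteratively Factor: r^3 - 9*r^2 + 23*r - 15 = (r - 3)*(r^2 - 6*r + 5) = (r - 5)*(r - 3)*(r - 1)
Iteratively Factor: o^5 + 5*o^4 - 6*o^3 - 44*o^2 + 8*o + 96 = (o + 4)*(o^4 + o^3 - 10*o^2 - 4*o + 24) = (o + 2)*(o + 4)*(o^3 - o^2 - 8*o + 12) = (o - 2)*(o + 2)*(o + 4)*(o^2 + o - 6) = (o - 2)*(o + 2)*(o + 3)*(o + 4)*(o - 2)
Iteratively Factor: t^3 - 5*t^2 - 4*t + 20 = (t - 2)*(t^2 - 3*t - 10) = (t - 2)*(t + 2)*(t - 5)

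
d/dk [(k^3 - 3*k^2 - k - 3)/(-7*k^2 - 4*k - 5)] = (-7*k^4 - 8*k^3 - 10*k^2 - 12*k - 7)/(49*k^4 + 56*k^3 + 86*k^2 + 40*k + 25)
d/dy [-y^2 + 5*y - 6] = 5 - 2*y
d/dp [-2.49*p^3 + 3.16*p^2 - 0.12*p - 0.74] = -7.47*p^2 + 6.32*p - 0.12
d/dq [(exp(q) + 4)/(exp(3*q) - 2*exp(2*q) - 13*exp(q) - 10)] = ((exp(q) + 4)*(-3*exp(2*q) + 4*exp(q) + 13) + exp(3*q) - 2*exp(2*q) - 13*exp(q) - 10)*exp(q)/(-exp(3*q) + 2*exp(2*q) + 13*exp(q) + 10)^2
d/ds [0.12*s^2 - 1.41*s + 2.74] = 0.24*s - 1.41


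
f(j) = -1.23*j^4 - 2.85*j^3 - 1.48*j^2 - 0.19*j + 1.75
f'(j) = -4.92*j^3 - 8.55*j^2 - 2.96*j - 0.19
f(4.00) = -519.97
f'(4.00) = -463.71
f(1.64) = -24.01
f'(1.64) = -49.74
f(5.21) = -1348.73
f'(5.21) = -943.48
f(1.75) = -29.93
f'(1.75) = -57.92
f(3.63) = -368.33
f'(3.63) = -358.93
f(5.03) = -1186.72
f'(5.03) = -857.54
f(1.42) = -14.67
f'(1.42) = -35.72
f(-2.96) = -31.16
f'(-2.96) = 61.26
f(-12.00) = -20789.57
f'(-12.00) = 7305.89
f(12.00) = -30643.73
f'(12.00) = -9768.67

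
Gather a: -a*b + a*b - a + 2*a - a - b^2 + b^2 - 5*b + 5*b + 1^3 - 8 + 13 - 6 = 0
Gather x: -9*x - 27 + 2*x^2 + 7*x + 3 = 2*x^2 - 2*x - 24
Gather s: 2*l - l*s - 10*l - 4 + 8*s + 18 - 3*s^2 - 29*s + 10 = -8*l - 3*s^2 + s*(-l - 21) + 24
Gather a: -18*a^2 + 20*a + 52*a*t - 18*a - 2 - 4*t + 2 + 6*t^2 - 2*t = -18*a^2 + a*(52*t + 2) + 6*t^2 - 6*t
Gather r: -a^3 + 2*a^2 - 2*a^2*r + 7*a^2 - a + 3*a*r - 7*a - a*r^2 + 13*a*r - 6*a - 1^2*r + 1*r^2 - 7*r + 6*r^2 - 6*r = -a^3 + 9*a^2 - 14*a + r^2*(7 - a) + r*(-2*a^2 + 16*a - 14)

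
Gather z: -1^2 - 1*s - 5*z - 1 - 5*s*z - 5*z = -s + z*(-5*s - 10) - 2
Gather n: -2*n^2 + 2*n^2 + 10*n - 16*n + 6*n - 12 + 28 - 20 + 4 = 0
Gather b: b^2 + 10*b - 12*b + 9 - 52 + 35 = b^2 - 2*b - 8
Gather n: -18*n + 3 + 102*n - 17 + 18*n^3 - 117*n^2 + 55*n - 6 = 18*n^3 - 117*n^2 + 139*n - 20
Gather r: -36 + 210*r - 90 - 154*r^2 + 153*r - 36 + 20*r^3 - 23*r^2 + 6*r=20*r^3 - 177*r^2 + 369*r - 162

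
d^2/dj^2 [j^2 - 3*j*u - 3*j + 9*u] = 2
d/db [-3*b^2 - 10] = -6*b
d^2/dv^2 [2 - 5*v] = 0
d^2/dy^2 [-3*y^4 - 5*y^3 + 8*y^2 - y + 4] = -36*y^2 - 30*y + 16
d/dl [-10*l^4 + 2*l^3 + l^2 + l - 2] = -40*l^3 + 6*l^2 + 2*l + 1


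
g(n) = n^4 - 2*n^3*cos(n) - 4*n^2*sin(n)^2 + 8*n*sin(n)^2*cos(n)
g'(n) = 2*n^3*sin(n) + 4*n^3 - 8*n^2*sin(n)*cos(n) - 6*n^2*cos(n) - 8*n*sin(n)^3 - 8*n*sin(n)^2 + 16*n*sin(n)*cos(n)^2 + 8*sin(n)^2*cos(n)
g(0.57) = 0.53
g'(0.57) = 1.52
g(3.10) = 151.77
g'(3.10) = 184.45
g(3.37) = 199.86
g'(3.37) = 169.04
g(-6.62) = 2443.61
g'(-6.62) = -1071.65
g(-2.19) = 4.83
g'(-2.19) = -17.65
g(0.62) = 0.60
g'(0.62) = 1.27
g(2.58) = 60.87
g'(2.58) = 149.65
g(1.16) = -0.85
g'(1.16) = -7.61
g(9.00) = 7823.26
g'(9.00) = 4233.76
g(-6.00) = 1695.95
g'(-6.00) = -1288.71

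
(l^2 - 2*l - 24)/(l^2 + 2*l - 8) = (l - 6)/(l - 2)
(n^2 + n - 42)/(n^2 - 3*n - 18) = (n + 7)/(n + 3)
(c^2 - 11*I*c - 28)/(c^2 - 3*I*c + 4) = (c - 7*I)/(c + I)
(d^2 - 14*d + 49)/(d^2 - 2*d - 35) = (d - 7)/(d + 5)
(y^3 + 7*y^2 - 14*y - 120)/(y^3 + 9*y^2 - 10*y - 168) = (y + 5)/(y + 7)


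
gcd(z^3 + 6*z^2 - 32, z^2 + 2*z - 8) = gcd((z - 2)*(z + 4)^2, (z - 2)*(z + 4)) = z^2 + 2*z - 8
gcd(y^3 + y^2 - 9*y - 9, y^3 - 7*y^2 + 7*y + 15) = y^2 - 2*y - 3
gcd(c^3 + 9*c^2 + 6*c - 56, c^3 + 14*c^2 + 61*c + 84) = c^2 + 11*c + 28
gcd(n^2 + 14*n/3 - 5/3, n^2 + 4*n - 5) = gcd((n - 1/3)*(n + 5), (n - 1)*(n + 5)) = n + 5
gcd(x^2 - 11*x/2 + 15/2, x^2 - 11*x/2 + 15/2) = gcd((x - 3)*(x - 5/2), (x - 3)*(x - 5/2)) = x^2 - 11*x/2 + 15/2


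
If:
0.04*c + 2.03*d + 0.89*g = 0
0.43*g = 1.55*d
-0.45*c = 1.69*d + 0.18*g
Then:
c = 0.00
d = 0.00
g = 0.00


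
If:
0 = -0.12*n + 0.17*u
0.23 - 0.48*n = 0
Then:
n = 0.48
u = 0.34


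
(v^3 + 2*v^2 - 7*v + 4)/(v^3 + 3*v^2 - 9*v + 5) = (v + 4)/(v + 5)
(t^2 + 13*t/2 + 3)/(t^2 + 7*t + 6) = (t + 1/2)/(t + 1)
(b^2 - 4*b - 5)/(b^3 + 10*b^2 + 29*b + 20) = (b - 5)/(b^2 + 9*b + 20)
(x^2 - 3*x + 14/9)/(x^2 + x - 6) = (x^2 - 3*x + 14/9)/(x^2 + x - 6)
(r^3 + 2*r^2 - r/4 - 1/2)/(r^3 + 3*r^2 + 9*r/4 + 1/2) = (2*r - 1)/(2*r + 1)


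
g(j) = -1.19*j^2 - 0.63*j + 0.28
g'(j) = -2.38*j - 0.63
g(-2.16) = -3.91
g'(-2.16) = 4.51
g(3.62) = -17.59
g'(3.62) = -9.25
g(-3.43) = -11.56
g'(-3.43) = 7.53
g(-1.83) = -2.55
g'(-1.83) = 3.73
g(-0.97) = -0.23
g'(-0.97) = 1.68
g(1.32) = -2.63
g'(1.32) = -3.77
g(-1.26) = -0.82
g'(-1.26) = 2.37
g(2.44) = -8.34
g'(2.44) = -6.44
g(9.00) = -101.78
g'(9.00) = -22.05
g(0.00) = 0.28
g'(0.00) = -0.63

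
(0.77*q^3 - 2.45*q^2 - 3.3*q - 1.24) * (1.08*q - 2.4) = 0.8316*q^4 - 4.494*q^3 + 2.316*q^2 + 6.5808*q + 2.976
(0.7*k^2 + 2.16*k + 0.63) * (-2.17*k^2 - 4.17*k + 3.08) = -1.519*k^4 - 7.6062*k^3 - 8.2183*k^2 + 4.0257*k + 1.9404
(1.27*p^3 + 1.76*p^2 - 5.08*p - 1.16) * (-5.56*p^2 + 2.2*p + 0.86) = -7.0612*p^5 - 6.9916*p^4 + 33.209*p^3 - 3.2128*p^2 - 6.9208*p - 0.9976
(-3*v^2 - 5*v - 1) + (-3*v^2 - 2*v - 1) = -6*v^2 - 7*v - 2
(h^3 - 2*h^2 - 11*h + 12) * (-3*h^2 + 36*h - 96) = -3*h^5 + 42*h^4 - 135*h^3 - 240*h^2 + 1488*h - 1152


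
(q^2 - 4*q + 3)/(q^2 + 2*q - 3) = (q - 3)/(q + 3)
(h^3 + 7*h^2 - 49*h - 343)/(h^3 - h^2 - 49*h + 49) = (h + 7)/(h - 1)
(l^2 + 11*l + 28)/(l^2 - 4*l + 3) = (l^2 + 11*l + 28)/(l^2 - 4*l + 3)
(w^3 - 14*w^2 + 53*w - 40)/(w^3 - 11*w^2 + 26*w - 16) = (w - 5)/(w - 2)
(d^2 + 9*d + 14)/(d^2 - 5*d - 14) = (d + 7)/(d - 7)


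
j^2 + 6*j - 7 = (j - 1)*(j + 7)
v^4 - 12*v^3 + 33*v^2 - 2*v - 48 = (v - 8)*(v - 3)*(v - 2)*(v + 1)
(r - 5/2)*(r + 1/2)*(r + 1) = r^3 - r^2 - 13*r/4 - 5/4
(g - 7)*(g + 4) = g^2 - 3*g - 28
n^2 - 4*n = n*(n - 4)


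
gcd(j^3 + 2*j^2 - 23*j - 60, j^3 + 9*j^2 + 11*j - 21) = j + 3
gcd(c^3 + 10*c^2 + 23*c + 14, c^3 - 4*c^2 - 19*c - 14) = c^2 + 3*c + 2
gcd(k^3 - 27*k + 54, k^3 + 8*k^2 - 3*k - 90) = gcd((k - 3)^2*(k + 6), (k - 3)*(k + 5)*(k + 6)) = k^2 + 3*k - 18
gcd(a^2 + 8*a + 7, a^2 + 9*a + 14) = a + 7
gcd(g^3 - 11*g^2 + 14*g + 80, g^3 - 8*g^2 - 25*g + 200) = g^2 - 13*g + 40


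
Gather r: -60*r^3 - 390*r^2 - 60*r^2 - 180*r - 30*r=-60*r^3 - 450*r^2 - 210*r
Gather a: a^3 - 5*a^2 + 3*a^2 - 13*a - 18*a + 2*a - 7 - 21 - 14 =a^3 - 2*a^2 - 29*a - 42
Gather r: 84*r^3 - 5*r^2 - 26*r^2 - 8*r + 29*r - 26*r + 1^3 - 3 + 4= 84*r^3 - 31*r^2 - 5*r + 2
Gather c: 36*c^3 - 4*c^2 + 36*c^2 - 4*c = 36*c^3 + 32*c^2 - 4*c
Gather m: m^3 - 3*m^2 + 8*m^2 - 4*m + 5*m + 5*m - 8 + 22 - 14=m^3 + 5*m^2 + 6*m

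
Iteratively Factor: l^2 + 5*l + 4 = (l + 1)*(l + 4)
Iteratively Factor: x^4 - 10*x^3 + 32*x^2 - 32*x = (x)*(x^3 - 10*x^2 + 32*x - 32) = x*(x - 4)*(x^2 - 6*x + 8) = x*(x - 4)*(x - 2)*(x - 4)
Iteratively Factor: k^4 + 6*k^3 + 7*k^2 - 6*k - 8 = (k - 1)*(k^3 + 7*k^2 + 14*k + 8) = (k - 1)*(k + 4)*(k^2 + 3*k + 2) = (k - 1)*(k + 1)*(k + 4)*(k + 2)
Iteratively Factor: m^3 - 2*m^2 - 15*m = (m - 5)*(m^2 + 3*m) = m*(m - 5)*(m + 3)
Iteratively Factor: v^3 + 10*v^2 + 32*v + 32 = (v + 4)*(v^2 + 6*v + 8) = (v + 2)*(v + 4)*(v + 4)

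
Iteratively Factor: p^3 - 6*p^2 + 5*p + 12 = (p - 4)*(p^2 - 2*p - 3) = (p - 4)*(p - 3)*(p + 1)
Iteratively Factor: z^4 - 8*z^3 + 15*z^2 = (z)*(z^3 - 8*z^2 + 15*z) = z*(z - 5)*(z^2 - 3*z) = z*(z - 5)*(z - 3)*(z)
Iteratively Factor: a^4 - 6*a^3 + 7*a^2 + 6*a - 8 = (a - 4)*(a^3 - 2*a^2 - a + 2) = (a - 4)*(a - 2)*(a^2 - 1) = (a - 4)*(a - 2)*(a - 1)*(a + 1)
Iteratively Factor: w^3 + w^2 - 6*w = (w + 3)*(w^2 - 2*w) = (w - 2)*(w + 3)*(w)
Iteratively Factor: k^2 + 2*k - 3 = (k - 1)*(k + 3)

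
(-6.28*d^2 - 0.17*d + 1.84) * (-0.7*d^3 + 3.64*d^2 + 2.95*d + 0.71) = 4.396*d^5 - 22.7402*d^4 - 20.4328*d^3 + 1.7373*d^2 + 5.3073*d + 1.3064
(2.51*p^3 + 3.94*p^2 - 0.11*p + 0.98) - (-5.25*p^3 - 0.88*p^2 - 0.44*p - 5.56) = 7.76*p^3 + 4.82*p^2 + 0.33*p + 6.54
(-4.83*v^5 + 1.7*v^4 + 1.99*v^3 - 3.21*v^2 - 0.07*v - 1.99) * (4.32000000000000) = -20.8656*v^5 + 7.344*v^4 + 8.5968*v^3 - 13.8672*v^2 - 0.3024*v - 8.5968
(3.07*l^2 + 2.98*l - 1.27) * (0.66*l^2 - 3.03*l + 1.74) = 2.0262*l^4 - 7.3353*l^3 - 4.5258*l^2 + 9.0333*l - 2.2098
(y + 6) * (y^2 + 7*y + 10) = y^3 + 13*y^2 + 52*y + 60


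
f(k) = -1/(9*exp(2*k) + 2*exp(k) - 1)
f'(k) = -(-18*exp(2*k) - 2*exp(k))/(9*exp(2*k) + 2*exp(k) - 1)^2 = (18*exp(k) + 2)*exp(k)/(9*exp(2*k) + 2*exp(k) - 1)^2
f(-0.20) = -0.15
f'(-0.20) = 0.31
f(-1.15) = -1.87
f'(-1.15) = 8.50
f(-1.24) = -3.01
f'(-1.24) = 18.87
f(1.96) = -0.00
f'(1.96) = 0.00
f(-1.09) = -1.45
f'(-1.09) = 5.69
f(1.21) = -0.01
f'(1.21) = 0.02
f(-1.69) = 3.08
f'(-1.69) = 9.32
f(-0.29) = -0.18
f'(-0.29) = 0.38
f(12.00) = 0.00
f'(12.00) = 0.00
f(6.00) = 0.00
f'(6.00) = 0.00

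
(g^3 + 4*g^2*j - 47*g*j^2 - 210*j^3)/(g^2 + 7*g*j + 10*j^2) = (g^2 - g*j - 42*j^2)/(g + 2*j)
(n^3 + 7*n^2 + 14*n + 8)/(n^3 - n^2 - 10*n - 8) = (n + 4)/(n - 4)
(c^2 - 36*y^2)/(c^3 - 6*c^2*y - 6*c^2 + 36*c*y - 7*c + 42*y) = (c + 6*y)/(c^2 - 6*c - 7)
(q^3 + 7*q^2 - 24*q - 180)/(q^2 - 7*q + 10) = (q^2 + 12*q + 36)/(q - 2)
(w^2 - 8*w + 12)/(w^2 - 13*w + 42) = (w - 2)/(w - 7)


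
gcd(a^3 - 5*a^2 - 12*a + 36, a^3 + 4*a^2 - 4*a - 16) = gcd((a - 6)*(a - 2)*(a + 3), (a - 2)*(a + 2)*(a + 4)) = a - 2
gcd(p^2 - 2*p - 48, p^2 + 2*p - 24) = p + 6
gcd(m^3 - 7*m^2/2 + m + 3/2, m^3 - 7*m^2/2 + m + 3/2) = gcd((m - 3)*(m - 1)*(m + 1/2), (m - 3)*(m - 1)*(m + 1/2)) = m^3 - 7*m^2/2 + m + 3/2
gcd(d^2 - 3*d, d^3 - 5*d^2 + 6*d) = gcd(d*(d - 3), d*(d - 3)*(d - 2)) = d^2 - 3*d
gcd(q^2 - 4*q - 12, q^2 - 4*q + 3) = 1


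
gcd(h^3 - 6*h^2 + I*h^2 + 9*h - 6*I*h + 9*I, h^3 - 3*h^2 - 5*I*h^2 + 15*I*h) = h - 3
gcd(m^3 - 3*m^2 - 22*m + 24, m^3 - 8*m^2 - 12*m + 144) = m^2 - 2*m - 24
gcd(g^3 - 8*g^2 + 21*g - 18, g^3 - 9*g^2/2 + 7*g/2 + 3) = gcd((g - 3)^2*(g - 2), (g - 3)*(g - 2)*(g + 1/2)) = g^2 - 5*g + 6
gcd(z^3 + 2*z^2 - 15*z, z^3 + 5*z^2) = z^2 + 5*z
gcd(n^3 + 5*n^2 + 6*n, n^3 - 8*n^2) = n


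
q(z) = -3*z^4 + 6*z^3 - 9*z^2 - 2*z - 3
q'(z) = -12*z^3 + 18*z^2 - 18*z - 2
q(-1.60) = -67.08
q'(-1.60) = 122.03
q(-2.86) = -411.98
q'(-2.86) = 477.44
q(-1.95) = -121.19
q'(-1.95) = 190.52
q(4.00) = -539.00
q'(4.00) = -554.00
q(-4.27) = -1623.00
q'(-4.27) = 1337.31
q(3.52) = -320.43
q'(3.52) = -365.70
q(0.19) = -3.67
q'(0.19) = -4.85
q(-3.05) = -510.47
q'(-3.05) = 560.82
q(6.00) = -2931.00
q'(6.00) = -2054.00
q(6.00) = -2931.00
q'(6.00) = -2054.00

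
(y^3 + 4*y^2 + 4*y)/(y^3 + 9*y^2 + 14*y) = (y + 2)/(y + 7)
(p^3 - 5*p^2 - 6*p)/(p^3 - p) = (p - 6)/(p - 1)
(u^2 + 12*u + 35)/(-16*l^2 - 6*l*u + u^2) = (u^2 + 12*u + 35)/(-16*l^2 - 6*l*u + u^2)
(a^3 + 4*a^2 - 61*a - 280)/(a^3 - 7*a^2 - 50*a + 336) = (a + 5)/(a - 6)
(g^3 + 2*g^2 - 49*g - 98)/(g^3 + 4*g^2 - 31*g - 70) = (g - 7)/(g - 5)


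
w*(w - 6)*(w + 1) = w^3 - 5*w^2 - 6*w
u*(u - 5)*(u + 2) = u^3 - 3*u^2 - 10*u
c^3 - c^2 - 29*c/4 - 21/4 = (c - 7/2)*(c + 1)*(c + 3/2)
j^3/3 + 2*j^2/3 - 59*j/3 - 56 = (j/3 + 1)*(j - 8)*(j + 7)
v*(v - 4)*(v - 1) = v^3 - 5*v^2 + 4*v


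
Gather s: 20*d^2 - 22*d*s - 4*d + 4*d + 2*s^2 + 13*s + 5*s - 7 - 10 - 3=20*d^2 + 2*s^2 + s*(18 - 22*d) - 20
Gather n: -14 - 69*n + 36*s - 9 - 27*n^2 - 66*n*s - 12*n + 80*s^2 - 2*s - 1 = -27*n^2 + n*(-66*s - 81) + 80*s^2 + 34*s - 24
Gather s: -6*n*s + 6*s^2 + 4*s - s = 6*s^2 + s*(3 - 6*n)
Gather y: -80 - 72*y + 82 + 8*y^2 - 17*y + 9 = 8*y^2 - 89*y + 11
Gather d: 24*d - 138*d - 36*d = -150*d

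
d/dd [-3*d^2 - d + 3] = -6*d - 1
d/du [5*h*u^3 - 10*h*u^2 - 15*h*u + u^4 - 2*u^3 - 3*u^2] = 15*h*u^2 - 20*h*u - 15*h + 4*u^3 - 6*u^2 - 6*u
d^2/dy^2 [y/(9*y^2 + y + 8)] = 2*(y*(18*y + 1)^2 - (27*y + 1)*(9*y^2 + y + 8))/(9*y^2 + y + 8)^3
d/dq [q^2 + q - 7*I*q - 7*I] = 2*q + 1 - 7*I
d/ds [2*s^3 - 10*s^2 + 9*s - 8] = 6*s^2 - 20*s + 9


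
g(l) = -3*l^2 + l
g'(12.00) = -71.00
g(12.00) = -420.00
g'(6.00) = -35.00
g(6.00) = -102.00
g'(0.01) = 0.94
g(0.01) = 0.01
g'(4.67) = -27.02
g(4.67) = -60.76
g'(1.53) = -8.18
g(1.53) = -5.49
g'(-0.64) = 4.84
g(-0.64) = -1.87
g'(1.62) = -8.72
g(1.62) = -6.25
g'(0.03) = 0.82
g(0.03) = 0.03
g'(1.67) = -9.02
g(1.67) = -6.70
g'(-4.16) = 25.96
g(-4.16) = -56.08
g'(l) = 1 - 6*l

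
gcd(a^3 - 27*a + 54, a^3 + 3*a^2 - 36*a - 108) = a + 6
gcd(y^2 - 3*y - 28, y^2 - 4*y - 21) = y - 7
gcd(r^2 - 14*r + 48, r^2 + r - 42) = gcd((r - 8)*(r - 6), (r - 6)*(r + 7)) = r - 6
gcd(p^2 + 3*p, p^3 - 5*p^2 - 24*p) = p^2 + 3*p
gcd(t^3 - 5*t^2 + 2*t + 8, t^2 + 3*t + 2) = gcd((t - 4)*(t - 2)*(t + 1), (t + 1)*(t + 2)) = t + 1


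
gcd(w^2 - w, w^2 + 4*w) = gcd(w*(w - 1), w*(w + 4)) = w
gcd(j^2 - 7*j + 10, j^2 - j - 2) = j - 2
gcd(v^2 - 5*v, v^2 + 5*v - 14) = 1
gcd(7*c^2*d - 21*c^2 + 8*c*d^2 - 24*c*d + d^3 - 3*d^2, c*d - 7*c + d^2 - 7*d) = c + d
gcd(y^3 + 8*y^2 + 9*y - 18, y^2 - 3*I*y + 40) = 1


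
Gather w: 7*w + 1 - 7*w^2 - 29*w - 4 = -7*w^2 - 22*w - 3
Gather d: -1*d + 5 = 5 - d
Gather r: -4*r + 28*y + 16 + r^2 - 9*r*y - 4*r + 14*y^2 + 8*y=r^2 + r*(-9*y - 8) + 14*y^2 + 36*y + 16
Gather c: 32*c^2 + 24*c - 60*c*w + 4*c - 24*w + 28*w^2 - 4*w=32*c^2 + c*(28 - 60*w) + 28*w^2 - 28*w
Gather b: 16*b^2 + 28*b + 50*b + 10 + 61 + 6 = 16*b^2 + 78*b + 77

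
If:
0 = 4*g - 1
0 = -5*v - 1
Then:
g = 1/4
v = -1/5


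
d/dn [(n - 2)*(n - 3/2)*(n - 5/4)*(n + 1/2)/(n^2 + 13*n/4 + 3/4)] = (128*n^5 + 352*n^4 - 1576*n^3 + 432*n^2 + 720*n + 387)/(4*(16*n^4 + 104*n^3 + 193*n^2 + 78*n + 9))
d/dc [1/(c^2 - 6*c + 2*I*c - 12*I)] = 2*(-c + 3 - I)/(c^2 - 6*c + 2*I*c - 12*I)^2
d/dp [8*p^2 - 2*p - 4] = 16*p - 2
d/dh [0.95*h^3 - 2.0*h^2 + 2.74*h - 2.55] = 2.85*h^2 - 4.0*h + 2.74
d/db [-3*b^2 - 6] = -6*b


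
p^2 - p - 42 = (p - 7)*(p + 6)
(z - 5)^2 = z^2 - 10*z + 25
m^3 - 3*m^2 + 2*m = m*(m - 2)*(m - 1)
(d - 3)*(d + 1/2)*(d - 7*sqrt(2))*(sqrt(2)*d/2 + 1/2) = sqrt(2)*d^4/2 - 13*d^3/2 - 5*sqrt(2)*d^3/4 - 17*sqrt(2)*d^2/4 + 65*d^2/4 + 39*d/4 + 35*sqrt(2)*d/4 + 21*sqrt(2)/4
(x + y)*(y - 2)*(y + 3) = x*y^2 + x*y - 6*x + y^3 + y^2 - 6*y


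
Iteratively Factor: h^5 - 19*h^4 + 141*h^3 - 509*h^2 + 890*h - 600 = (h - 5)*(h^4 - 14*h^3 + 71*h^2 - 154*h + 120) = (h - 5)^2*(h^3 - 9*h^2 + 26*h - 24) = (h - 5)^2*(h - 3)*(h^2 - 6*h + 8) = (h - 5)^2*(h - 4)*(h - 3)*(h - 2)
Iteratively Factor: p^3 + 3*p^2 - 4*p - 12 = (p - 2)*(p^2 + 5*p + 6) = (p - 2)*(p + 2)*(p + 3)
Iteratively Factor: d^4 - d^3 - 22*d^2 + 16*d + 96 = (d + 2)*(d^3 - 3*d^2 - 16*d + 48) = (d + 2)*(d + 4)*(d^2 - 7*d + 12) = (d - 4)*(d + 2)*(d + 4)*(d - 3)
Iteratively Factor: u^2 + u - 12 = (u - 3)*(u + 4)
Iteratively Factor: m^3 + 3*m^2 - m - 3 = (m - 1)*(m^2 + 4*m + 3) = (m - 1)*(m + 1)*(m + 3)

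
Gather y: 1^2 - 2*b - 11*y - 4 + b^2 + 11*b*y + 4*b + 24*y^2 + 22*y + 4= b^2 + 2*b + 24*y^2 + y*(11*b + 11) + 1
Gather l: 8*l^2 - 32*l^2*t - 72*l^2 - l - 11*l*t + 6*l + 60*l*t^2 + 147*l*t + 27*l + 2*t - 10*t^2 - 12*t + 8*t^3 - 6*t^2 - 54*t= l^2*(-32*t - 64) + l*(60*t^2 + 136*t + 32) + 8*t^3 - 16*t^2 - 64*t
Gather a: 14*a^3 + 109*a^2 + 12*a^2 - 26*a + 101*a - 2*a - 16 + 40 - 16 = 14*a^3 + 121*a^2 + 73*a + 8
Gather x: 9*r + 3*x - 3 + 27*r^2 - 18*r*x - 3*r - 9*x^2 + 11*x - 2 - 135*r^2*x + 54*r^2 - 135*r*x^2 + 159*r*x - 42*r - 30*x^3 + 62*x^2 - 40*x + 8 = 81*r^2 - 36*r - 30*x^3 + x^2*(53 - 135*r) + x*(-135*r^2 + 141*r - 26) + 3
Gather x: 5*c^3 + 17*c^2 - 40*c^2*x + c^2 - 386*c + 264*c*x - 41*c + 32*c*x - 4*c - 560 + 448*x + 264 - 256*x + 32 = 5*c^3 + 18*c^2 - 431*c + x*(-40*c^2 + 296*c + 192) - 264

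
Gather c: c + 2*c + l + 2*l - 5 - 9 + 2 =3*c + 3*l - 12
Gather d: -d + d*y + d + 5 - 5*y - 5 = d*y - 5*y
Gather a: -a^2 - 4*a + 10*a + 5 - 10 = -a^2 + 6*a - 5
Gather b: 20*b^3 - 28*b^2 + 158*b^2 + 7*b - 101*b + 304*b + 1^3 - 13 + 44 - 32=20*b^3 + 130*b^2 + 210*b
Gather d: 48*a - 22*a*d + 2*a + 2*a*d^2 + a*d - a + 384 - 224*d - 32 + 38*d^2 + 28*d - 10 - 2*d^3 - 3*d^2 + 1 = 49*a - 2*d^3 + d^2*(2*a + 35) + d*(-21*a - 196) + 343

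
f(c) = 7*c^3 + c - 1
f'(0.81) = 14.78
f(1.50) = 24.12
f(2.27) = 83.15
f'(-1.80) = 69.04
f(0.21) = -0.73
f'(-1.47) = 46.38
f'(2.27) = 109.21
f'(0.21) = 1.93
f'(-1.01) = 22.42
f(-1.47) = -24.71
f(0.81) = 3.53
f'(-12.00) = 3025.00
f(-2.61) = -128.07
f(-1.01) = -9.22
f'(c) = 21*c^2 + 1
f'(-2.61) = 144.05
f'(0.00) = 1.00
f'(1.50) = 48.25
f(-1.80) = -43.62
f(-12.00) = -12109.00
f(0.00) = -1.00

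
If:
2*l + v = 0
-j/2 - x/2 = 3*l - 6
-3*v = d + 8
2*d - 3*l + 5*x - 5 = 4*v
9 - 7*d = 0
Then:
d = 9/7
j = 793/210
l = 65/42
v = -65/21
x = -223/210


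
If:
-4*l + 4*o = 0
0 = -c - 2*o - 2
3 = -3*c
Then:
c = -1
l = -1/2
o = -1/2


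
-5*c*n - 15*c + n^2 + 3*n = (-5*c + n)*(n + 3)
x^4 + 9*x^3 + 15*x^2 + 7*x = x*(x + 1)^2*(x + 7)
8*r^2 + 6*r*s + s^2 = (2*r + s)*(4*r + s)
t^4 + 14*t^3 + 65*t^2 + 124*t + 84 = (t + 2)^2*(t + 3)*(t + 7)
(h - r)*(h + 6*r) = h^2 + 5*h*r - 6*r^2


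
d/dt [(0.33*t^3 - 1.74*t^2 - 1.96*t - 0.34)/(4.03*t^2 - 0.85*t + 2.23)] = (1.3299*t^4 - 0.561*t^3 + 11.5855*t^2 - 5.02*t - 4.6598)/(16.2409*t^4 - 6.851*t^3 + 18.6963*t^2 - 3.791*t + 4.9729)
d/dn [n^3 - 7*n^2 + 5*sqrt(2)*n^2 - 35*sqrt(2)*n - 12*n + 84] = 3*n^2 - 14*n + 10*sqrt(2)*n - 35*sqrt(2) - 12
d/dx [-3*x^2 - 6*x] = -6*x - 6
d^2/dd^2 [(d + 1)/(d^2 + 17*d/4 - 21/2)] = 8*((d + 1)*(8*d + 17)^2 - 3*(4*d + 7)*(4*d^2 + 17*d - 42))/(4*d^2 + 17*d - 42)^3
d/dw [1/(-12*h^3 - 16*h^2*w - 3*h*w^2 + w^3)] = (16*h^2 + 6*h*w - 3*w^2)/(12*h^3 + 16*h^2*w + 3*h*w^2 - w^3)^2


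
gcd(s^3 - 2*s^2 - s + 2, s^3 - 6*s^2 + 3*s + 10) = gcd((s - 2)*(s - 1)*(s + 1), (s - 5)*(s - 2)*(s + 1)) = s^2 - s - 2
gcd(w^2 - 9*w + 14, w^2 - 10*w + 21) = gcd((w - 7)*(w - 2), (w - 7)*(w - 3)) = w - 7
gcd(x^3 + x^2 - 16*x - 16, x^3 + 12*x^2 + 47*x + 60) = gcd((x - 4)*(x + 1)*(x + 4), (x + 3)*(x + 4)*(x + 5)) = x + 4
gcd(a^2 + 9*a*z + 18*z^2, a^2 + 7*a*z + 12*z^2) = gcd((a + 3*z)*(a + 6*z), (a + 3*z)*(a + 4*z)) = a + 3*z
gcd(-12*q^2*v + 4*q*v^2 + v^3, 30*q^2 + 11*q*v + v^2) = 6*q + v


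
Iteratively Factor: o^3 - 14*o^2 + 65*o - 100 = (o - 5)*(o^2 - 9*o + 20) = (o - 5)*(o - 4)*(o - 5)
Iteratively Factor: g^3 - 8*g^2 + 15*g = (g - 3)*(g^2 - 5*g) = g*(g - 3)*(g - 5)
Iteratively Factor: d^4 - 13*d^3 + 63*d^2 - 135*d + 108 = (d - 4)*(d^3 - 9*d^2 + 27*d - 27) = (d - 4)*(d - 3)*(d^2 - 6*d + 9) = (d - 4)*(d - 3)^2*(d - 3)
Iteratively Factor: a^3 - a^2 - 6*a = (a - 3)*(a^2 + 2*a) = (a - 3)*(a + 2)*(a)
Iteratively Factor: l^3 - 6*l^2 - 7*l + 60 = (l + 3)*(l^2 - 9*l + 20) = (l - 5)*(l + 3)*(l - 4)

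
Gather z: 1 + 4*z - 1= 4*z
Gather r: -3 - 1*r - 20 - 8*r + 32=9 - 9*r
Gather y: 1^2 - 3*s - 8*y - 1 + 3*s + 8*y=0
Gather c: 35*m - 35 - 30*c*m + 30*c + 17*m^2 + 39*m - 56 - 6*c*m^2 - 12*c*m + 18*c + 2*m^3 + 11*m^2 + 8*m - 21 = c*(-6*m^2 - 42*m + 48) + 2*m^3 + 28*m^2 + 82*m - 112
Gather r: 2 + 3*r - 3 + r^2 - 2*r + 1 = r^2 + r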